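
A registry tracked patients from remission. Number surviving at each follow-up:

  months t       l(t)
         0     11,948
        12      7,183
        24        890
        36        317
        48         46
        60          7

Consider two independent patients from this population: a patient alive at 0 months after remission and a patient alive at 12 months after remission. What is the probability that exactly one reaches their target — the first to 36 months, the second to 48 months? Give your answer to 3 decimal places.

p₁ = l(36)/l(0) = 317/11,948 = 0.026532; p₂ = l(48)/l(12) = 46/7,183 = 0.006404.
P(exactly one) = p₁(1−p₂) + (1−p₁)p₂ = 0.026362 + 0.006234 = 0.032596.

0.033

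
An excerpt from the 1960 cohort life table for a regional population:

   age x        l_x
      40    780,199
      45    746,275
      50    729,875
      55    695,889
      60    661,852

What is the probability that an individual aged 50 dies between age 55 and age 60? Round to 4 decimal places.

0.0466

This is the probability of reaching 55 but not 60, conditional on being alive at 50: (l_55 − l_60) / l_50.
= (695,889 − 661,852) / 729,875 = 34,037 / 729,875 = 0.046634.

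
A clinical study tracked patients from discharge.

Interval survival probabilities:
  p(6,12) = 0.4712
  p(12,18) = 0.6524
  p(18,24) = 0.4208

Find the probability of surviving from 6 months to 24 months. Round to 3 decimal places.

0.129

P(survive 6→24) = 0.4712 × 0.6524 × 0.4208.
= 0.129358.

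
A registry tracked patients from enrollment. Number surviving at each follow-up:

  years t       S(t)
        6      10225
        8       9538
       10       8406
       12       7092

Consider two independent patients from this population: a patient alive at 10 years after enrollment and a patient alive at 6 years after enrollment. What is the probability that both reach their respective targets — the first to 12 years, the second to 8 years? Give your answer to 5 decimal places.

0.78700

p₁ = S(12)/S(10) = 7092/8406 = 0.843683; p₂ = S(8)/S(6) = 9538/10225 = 0.932812.
P(both) = p₁ × p₂ = 0.843683 × 0.932812 = 0.786998.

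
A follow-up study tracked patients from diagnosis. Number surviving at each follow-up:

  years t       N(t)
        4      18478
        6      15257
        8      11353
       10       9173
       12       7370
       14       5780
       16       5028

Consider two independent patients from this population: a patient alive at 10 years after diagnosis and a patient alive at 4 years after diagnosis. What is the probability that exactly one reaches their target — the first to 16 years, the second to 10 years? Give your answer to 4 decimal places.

0.5003

p₁ = N(16)/N(10) = 5028/9173 = 0.548130; p₂ = N(10)/N(4) = 9173/18478 = 0.496428.
P(exactly one) = p₁(1−p₂) + (1−p₁)p₂ = 0.276023 + 0.224321 = 0.500344.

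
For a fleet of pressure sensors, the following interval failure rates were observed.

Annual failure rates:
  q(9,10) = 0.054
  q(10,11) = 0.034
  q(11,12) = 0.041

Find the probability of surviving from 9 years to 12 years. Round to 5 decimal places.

P(survive 9→12) = (1 − 0.054) × (1 − 0.034) × (1 − 0.041).
= 0.946 × 0.966 × 0.959 = 0.876369.

0.87637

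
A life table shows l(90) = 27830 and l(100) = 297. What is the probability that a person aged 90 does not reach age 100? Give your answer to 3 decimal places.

0.989

P(die before 100 | alive at 90) = 1 − l(100)/l(90) = 1 − 297/27830 = (27533)/27830 = 0.989328.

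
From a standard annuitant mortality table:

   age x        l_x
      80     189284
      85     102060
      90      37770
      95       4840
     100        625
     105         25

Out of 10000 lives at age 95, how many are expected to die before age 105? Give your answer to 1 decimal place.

The relevant probability is 1 − 25/4840 = 0.994835.
Expected number = 10000 × 0.994835 = 9948.3.

9948.3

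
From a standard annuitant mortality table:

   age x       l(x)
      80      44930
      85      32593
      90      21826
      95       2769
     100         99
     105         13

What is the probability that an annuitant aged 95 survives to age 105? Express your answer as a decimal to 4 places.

The conditional survival probability is l(105)/l(95) = 13/2769 = 0.004695.

0.0047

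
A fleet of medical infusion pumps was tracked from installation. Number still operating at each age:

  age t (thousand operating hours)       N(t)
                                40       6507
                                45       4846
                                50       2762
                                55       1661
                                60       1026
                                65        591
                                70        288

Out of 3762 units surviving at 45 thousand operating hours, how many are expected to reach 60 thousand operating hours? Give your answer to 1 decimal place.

The relevant probability is 1026/4846 = 0.211721.
Expected number = 3762 × 0.211721 = 796.5.

796.5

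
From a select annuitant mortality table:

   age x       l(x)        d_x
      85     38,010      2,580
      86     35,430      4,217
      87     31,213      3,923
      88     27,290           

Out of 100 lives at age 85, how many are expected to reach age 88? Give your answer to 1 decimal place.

71.8

The relevant probability is 27,290/38,010 = 0.717969.
Expected number = 100 × 0.717969 = 71.8.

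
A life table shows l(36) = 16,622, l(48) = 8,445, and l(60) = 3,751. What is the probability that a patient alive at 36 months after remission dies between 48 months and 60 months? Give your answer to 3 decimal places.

This is the probability of reaching 48 but not 60, conditional on being alive at 36: (l(48) − l(60)) / l(36).
= (8,445 − 3,751) / 16,622 = 4,694 / 16,622 = 0.282397.

0.282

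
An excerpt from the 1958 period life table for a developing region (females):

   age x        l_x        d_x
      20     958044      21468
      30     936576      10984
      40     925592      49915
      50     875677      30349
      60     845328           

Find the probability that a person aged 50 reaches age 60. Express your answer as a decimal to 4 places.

The conditional survival probability is l_60/l_50 = 845328/875677 = 0.965342.

0.9653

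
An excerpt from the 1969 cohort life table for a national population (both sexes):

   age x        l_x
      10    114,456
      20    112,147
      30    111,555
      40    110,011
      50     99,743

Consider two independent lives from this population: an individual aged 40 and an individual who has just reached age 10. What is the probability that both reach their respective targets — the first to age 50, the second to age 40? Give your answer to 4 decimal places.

0.8715

p₁ = l_50/l_40 = 99,743/110,011 = 0.906664; p₂ = l_40/l_10 = 110,011/114,456 = 0.961164.
P(both) = p₁ × p₂ = 0.906664 × 0.961164 = 0.871453.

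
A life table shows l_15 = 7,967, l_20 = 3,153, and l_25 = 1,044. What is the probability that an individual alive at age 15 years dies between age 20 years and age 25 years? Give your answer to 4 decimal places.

0.2647

This is the probability of reaching 20 but not 25, conditional on being alive at 15: (l_20 − l_25) / l_15.
= (3,153 − 1,044) / 7,967 = 2,109 / 7,967 = 0.264717.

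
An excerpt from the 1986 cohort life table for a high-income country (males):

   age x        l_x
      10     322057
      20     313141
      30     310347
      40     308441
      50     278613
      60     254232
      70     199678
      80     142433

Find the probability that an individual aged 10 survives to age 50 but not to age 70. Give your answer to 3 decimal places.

0.245

We want 40|20q10 = (l_50 − l_70)/l_10.
This is the probability of reaching 50 but not 70, conditional on being alive at 10: (l_50 − l_70) / l_10.
= (278613 − 199678) / 322057 = 78935 / 322057 = 0.245096.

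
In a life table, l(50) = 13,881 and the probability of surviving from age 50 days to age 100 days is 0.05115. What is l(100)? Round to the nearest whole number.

l(100) = l(50) × p = 13,881 × 0.05115 = 710.

710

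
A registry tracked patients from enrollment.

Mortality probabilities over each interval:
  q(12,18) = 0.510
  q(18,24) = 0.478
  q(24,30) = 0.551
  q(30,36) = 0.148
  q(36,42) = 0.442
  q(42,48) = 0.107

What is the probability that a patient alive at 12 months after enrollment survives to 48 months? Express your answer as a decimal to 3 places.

Chaining the interval survival probabilities: (1 − 0.510) × (1 − 0.478) × (1 − 0.551) × (1 − 0.148) × (1 − 0.442) × (1 − 0.107).
= 0.490 × 0.522 × 0.449 × 0.852 × 0.558 × 0.893 = 0.048757.

0.049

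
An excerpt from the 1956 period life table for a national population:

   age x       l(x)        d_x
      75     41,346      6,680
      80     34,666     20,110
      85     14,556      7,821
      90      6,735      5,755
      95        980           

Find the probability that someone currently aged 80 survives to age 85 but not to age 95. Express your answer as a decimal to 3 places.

This is the probability of reaching 85 but not 95, conditional on being alive at 80: (l(85) − l(95)) / l(80).
= (14,556 − 980) / 34,666 = 13,576 / 34,666 = 0.391623.

0.392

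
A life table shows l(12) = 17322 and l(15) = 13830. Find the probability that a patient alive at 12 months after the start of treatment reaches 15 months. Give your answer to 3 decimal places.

0.798

The conditional survival probability is l(15)/l(12) = 13830/17322 = 0.798407.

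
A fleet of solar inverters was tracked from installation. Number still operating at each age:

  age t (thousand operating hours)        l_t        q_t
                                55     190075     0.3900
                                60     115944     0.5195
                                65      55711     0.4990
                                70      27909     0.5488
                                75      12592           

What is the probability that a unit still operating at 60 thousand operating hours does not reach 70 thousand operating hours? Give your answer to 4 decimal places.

0.7593

P(fail before 70 | operational at 60) = 1 − l_70/l_60 = 1 − 27909/115944 = (88035)/115944 = 0.759289.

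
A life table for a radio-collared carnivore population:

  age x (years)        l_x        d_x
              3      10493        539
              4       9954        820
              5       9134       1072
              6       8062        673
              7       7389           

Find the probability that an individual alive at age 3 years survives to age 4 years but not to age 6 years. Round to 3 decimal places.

0.180

This is the probability of reaching 4 but not 6, conditional on being alive at 3: (l_4 − l_6) / l_3.
= (9954 − 8062) / 10493 = 1892 / 10493 = 0.180311.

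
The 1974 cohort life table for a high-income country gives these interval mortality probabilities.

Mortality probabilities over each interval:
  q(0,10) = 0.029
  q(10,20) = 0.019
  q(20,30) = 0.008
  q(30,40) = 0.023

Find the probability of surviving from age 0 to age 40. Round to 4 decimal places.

0.9232

The overall survival probability is (1 − 0.029) × (1 − 0.019) × (1 − 0.008) × (1 − 0.023).
= 0.971 × 0.981 × 0.992 × 0.977 = 0.923197.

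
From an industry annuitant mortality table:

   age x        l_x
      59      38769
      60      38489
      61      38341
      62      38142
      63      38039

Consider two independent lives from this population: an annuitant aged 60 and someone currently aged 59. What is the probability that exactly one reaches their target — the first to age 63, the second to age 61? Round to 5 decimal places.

p₁ = l_63/l_60 = 38039/38489 = 0.988308; p₂ = l_61/l_59 = 38341/38769 = 0.988960.
P(exactly one) = p₁(1−p₂) + (1−p₁)p₂ = 0.010911 + 0.011563 = 0.022474.

0.02247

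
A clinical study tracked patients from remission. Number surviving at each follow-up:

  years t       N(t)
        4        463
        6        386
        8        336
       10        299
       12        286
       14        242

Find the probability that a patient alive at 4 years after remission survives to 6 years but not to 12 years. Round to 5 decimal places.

0.21598

This is the probability of reaching 6 but not 12, conditional on being alive at 4: (N(6) − N(12)) / N(4).
= (386 − 286) / 463 = 100 / 463 = 0.215983.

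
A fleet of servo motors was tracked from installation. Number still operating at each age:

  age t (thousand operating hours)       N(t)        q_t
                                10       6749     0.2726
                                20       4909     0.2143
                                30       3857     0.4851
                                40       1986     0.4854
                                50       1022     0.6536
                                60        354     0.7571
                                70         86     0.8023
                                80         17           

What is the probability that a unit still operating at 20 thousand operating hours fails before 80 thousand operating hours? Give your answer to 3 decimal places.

P(fail before 80 | operational at 20) = 1 − N(80)/N(20) = 1 − 17/4909 = (4892)/4909 = 0.996537.

0.997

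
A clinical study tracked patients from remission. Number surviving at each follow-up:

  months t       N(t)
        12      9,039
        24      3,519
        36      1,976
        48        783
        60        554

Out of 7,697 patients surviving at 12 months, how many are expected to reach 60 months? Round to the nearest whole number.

The relevant probability is 554/9,039 = 0.061290.
Expected number = 7,697 × 0.061290 = 472.

472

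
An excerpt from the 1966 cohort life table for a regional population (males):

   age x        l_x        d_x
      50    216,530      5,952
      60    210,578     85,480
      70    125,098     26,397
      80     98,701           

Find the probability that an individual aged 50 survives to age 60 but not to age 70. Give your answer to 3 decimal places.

0.395

This is the probability of reaching 60 but not 70, conditional on being alive at 50: (l_60 − l_70) / l_50.
= (210,578 − 125,098) / 216,530 = 85,480 / 216,530 = 0.394772.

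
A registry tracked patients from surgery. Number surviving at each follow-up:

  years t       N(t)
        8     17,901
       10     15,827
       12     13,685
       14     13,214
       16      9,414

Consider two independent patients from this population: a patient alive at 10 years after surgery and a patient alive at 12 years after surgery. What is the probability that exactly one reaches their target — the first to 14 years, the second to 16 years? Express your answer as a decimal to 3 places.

0.374

p₁ = N(14)/N(10) = 13,214/15,827 = 0.834902; p₂ = N(16)/N(12) = 9,414/13,685 = 0.687906.
P(exactly one) = p₁(1−p₂) + (1−p₁)p₂ = 0.260568 + 0.113572 = 0.374140.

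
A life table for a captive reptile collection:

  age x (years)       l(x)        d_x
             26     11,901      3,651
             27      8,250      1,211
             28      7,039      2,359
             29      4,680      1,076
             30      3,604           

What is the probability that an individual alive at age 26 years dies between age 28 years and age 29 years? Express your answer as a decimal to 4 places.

0.1982

This is the probability of reaching 28 but not 29, conditional on being alive at 26: (l(28) − l(29)) / l(26).
= (7,039 − 4,680) / 11,901 = 2,359 / 11,901 = 0.198219.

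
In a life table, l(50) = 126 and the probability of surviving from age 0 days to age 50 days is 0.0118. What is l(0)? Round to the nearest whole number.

l(0) = l(50) / p = 126 / 0.0118 = 10678.

10678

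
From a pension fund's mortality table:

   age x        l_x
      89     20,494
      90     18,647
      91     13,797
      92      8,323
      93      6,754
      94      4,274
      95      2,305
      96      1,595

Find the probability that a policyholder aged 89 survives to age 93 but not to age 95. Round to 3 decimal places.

0.217

This is the probability of reaching 93 but not 95, conditional on being alive at 89: (l_93 − l_95) / l_89.
= (6,754 − 2,305) / 20,494 = 4,449 / 20,494 = 0.217088.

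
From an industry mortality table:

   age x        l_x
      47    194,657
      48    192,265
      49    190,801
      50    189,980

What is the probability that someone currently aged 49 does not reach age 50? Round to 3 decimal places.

0.004

P(die before 50 | alive at 49) = 1 − l_50/l_49 = 1 − 189,980/190,801 = (821)/190,801 = 0.004303.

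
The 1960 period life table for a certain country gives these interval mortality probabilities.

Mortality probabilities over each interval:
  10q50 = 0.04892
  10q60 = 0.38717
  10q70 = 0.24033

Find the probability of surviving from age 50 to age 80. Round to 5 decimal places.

Chaining the interval survival probabilities: (1 − 0.04892) × (1 − 0.38717) × (1 − 0.24033).
= 0.95108 × 0.61283 × 0.75967 = 0.442774.

0.44277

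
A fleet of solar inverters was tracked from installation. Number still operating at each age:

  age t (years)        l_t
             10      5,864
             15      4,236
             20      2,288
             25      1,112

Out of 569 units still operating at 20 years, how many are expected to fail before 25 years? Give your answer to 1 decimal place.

292.5

The relevant probability is 1 − 1,112/2,288 = 0.513986.
Expected number = 569 × 0.513986 = 292.5.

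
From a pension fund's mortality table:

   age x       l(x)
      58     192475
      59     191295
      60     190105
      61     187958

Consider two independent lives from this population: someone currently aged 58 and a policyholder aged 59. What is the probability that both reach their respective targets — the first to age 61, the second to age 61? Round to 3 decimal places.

0.959

p₁ = l(61)/l(58) = 187958/192475 = 0.976532; p₂ = l(61)/l(59) = 187958/191295 = 0.982556.
P(both) = p₁ × p₂ = 0.976532 × 0.982556 = 0.959497.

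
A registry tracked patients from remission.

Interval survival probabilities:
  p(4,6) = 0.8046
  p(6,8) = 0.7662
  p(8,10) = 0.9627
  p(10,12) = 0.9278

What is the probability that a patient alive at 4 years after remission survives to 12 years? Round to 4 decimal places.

The overall survival probability is 0.8046 × 0.7662 × 0.9627 × 0.9278.
= 0.550640.

0.5506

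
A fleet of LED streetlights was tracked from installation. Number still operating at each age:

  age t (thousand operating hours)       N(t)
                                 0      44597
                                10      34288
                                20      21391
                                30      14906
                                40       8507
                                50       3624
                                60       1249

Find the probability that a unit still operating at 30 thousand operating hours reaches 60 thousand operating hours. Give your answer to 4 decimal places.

The conditional survival probability is N(60)/N(30) = 1249/14906 = 0.083792.

0.0838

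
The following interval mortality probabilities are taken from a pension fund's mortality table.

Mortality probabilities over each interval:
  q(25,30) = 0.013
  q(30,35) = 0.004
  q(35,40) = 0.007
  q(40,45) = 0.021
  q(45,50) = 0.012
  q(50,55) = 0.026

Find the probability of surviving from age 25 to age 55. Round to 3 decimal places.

P(survive 25→55) = (1 − 0.013) × (1 − 0.004) × (1 − 0.007) × (1 − 0.021) × (1 − 0.012) × (1 − 0.026).
= 0.987 × 0.996 × 0.993 × 0.979 × 0.988 × 0.974 = 0.919654.

0.920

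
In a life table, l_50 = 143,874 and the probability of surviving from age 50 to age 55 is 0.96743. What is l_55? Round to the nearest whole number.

139188

l_55 = l_50 × p = 143,874 × 0.96743 = 139188.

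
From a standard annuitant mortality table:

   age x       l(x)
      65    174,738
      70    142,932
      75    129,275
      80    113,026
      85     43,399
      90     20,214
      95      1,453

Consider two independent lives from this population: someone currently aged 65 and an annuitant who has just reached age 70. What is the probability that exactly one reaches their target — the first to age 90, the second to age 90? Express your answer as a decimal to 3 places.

0.224

p₁ = l(90)/l(65) = 20,214/174,738 = 0.115682; p₂ = l(90)/l(70) = 20,214/142,932 = 0.141424.
P(exactly one) = p₁(1−p₂) + (1−p₁)p₂ = 0.099322 + 0.125064 = 0.224386.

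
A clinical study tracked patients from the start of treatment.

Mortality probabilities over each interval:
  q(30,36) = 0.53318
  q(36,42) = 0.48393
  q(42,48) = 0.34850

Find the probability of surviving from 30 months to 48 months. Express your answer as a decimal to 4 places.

0.1570

Chaining the interval survival probabilities: (1 − 0.53318) × (1 − 0.48393) × (1 − 0.34850).
= 0.46682 × 0.51607 × 0.65150 = 0.156954.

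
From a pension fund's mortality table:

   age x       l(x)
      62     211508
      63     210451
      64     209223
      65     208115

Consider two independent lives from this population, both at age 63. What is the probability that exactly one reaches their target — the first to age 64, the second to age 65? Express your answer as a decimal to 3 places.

0.017

p₁ = l(64)/l(63) = 209223/210451 = 0.994165; p₂ = l(65)/l(63) = 208115/210451 = 0.988900.
P(exactly one) = p₁(1−p₂) + (1−p₁)p₂ = 0.011035 + 0.005770 = 0.016805.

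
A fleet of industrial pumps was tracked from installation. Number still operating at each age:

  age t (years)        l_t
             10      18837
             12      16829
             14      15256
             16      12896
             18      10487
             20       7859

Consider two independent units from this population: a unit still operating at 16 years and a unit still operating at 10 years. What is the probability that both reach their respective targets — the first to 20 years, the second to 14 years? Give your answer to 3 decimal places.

p₁ = l_20/l_16 = 7859/12896 = 0.609414; p₂ = l_14/l_10 = 15256/18837 = 0.809895.
P(both) = p₁ × p₂ = 0.609414 × 0.809895 = 0.493561.

0.494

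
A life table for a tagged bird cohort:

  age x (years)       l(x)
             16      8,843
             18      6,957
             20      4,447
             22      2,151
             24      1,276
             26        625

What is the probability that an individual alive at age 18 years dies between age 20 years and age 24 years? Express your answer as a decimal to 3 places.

This is the probability of reaching 20 but not 24, conditional on being alive at 18: (l(20) − l(24)) / l(18).
= (4,447 − 1,276) / 6,957 = 3,171 / 6,957 = 0.455800.

0.456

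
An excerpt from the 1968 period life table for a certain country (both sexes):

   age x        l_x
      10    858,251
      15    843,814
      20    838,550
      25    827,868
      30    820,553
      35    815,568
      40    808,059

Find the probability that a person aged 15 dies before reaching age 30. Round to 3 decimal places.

0.028

P(die before 30 | alive at 15) = 1 − l_30/l_15 = 1 − 820,553/843,814 = (23,261)/843,814 = 0.027567.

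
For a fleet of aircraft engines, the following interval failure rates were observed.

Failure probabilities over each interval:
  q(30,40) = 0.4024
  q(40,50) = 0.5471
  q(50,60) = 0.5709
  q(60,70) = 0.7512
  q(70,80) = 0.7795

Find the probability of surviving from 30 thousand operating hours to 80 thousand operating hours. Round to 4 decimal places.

The overall survival probability is (1 − 0.4024) × (1 − 0.5471) × (1 − 0.5709) × (1 − 0.7512) × (1 − 0.7795).
= 0.5976 × 0.4529 × 0.4291 × 0.2488 × 0.2205 = 0.006371.

0.0064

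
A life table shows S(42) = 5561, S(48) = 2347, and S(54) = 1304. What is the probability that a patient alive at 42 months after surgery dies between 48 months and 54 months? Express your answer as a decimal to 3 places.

0.188

This is the probability of reaching 48 but not 54, conditional on being alive at 42: (S(48) − S(54)) / S(42).
= (2347 − 1304) / 5561 = 1043 / 5561 = 0.187556.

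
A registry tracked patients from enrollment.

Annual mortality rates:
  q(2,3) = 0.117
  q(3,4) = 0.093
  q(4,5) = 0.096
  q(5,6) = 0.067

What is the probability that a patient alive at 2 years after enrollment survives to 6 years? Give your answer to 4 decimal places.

The overall survival probability is (1 − 0.117) × (1 − 0.093) × (1 − 0.096) × (1 − 0.067).
= 0.883 × 0.907 × 0.904 × 0.933 = 0.675489.

0.6755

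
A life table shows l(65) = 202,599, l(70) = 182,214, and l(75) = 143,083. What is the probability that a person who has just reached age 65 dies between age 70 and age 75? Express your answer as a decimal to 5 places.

This is the probability of reaching 70 but not 75, conditional on being alive at 65: (l(70) − l(75)) / l(65).
= (182,214 − 143,083) / 202,599 = 39,131 / 202,599 = 0.193145.

0.19315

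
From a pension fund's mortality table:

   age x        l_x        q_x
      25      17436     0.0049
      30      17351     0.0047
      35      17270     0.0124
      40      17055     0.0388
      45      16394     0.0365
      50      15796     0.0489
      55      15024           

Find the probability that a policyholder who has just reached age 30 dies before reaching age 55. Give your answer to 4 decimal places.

P(die before 55 | alive at 30) = 1 − l_55/l_30 = 1 − 15024/17351 = (2327)/17351 = 0.134113.

0.1341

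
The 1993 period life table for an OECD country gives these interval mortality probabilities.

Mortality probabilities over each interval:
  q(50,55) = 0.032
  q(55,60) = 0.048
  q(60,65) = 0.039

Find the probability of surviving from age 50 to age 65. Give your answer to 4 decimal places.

0.8856

Survival from 50 to 65 is the product of surviving each interval: (1 − 0.032) × (1 − 0.048) × (1 − 0.039).
= 0.968 × 0.952 × 0.961 = 0.885596.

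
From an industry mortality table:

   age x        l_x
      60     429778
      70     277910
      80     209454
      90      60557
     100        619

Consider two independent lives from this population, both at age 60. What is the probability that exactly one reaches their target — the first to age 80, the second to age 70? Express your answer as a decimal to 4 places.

p₁ = l_80/l_60 = 209454/429778 = 0.487354; p₂ = l_70/l_60 = 277910/429778 = 0.646636.
P(exactly one) = p₁(1−p₂) + (1−p₁)p₂ = 0.172213 + 0.331495 = 0.503709.

0.5037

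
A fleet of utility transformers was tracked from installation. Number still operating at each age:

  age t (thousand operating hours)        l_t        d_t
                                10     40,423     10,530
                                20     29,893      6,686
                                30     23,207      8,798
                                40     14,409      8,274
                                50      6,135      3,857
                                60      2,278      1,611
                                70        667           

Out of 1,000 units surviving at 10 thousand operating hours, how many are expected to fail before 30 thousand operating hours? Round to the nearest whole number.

426

The relevant probability is 1 − 23,207/40,423 = 0.425896.
Expected number = 1,000 × 0.425896 = 426.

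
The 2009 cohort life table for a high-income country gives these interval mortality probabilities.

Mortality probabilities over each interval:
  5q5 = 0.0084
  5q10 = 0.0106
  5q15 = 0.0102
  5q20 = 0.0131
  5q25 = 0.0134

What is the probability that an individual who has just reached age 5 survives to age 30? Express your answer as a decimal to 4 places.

0.9455

Survival from 5 to 30 is the product of surviving each interval: (1 − 0.0084) × (1 − 0.0106) × (1 − 0.0102) × (1 − 0.0131) × (1 − 0.0134).
= 0.9916 × 0.9894 × 0.9898 × 0.9869 × 0.9866 = 0.945519.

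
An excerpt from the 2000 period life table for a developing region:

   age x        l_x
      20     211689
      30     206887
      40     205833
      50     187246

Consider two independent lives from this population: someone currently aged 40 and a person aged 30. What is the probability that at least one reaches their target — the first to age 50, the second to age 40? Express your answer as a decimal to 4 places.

0.9995

p₁ = l_50/l_40 = 187246/205833 = 0.909699; p₂ = l_40/l_30 = 205833/206887 = 0.994905.
P(at least one) = 1 − (1−p₁)(1−p₂) = 1 − 0.090301 × 0.005095 = 0.999540.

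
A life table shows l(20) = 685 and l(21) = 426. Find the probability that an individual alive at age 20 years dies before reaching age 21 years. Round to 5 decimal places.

0.37810

P(die before 21 | alive at 20) = 1 − l(21)/l(20) = 1 − 426/685 = (259)/685 = 0.378102.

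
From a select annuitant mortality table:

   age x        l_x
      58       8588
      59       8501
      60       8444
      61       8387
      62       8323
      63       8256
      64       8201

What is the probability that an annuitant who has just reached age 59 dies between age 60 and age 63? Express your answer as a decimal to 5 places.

0.02212

We want 1|3q59 = (l_60 − l_63)/l_59.
This is the probability of reaching 60 but not 63, conditional on being alive at 59: (l_60 − l_63) / l_59.
= (8444 − 8256) / 8501 = 188 / 8501 = 0.022115.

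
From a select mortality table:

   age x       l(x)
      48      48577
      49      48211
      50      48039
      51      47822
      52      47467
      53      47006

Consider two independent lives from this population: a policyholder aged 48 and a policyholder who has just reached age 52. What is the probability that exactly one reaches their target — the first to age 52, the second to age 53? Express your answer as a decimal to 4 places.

p₁ = l(52)/l(48) = 47467/48577 = 0.977150; p₂ = l(53)/l(52) = 47006/47467 = 0.990288.
P(exactly one) = p₁(1−p₂) + (1−p₁)p₂ = 0.009490 + 0.022628 = 0.032118.

0.0321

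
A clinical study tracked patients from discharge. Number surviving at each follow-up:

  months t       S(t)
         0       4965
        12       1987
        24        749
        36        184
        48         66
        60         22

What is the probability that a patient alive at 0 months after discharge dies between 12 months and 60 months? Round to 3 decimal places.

This is the probability of reaching 12 but not 60, conditional on being alive at 0: (S(12) − S(60)) / S(0).
= (1987 − 22) / 4965 = 1965 / 4965 = 0.395770.

0.396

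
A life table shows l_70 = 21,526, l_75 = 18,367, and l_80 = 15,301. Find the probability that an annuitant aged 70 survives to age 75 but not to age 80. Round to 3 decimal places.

This is the probability of reaching 75 but not 80, conditional on being alive at 70: (l_75 − l_80) / l_70.
= (18,367 − 15,301) / 21,526 = 3,066 / 21,526 = 0.142432.

0.142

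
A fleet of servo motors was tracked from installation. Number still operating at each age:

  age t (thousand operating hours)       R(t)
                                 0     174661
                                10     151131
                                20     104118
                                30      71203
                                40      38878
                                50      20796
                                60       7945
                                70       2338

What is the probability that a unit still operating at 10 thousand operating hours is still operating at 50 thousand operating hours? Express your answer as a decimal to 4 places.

0.1376

The conditional survival probability is R(50)/R(10) = 20796/151131 = 0.137602.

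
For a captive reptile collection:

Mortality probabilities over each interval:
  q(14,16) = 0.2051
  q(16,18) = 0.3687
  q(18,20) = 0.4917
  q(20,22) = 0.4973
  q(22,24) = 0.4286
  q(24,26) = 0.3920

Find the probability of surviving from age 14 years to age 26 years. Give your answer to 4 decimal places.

P(survive 14→26) = (1 − 0.2051) × (1 − 0.3687) × (1 − 0.4917) × (1 − 0.4973) × (1 − 0.4286) × (1 − 0.3920).
= 0.7949 × 0.6313 × 0.5083 × 0.5027 × 0.5714 × 0.6080 = 0.044547.

0.0445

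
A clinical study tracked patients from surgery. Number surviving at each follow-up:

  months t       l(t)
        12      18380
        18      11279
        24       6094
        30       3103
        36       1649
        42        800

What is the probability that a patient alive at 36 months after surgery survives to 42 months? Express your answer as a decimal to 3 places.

The conditional survival probability is l(42)/l(36) = 800/1649 = 0.485143.

0.485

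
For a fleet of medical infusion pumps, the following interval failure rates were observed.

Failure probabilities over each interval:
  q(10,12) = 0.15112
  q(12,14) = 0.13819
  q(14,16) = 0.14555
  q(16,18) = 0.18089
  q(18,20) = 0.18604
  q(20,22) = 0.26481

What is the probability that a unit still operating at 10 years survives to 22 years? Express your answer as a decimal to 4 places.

0.3064

The overall survival probability is (1 − 0.15112) × (1 − 0.13819) × (1 − 0.14555) × (1 − 0.18089) × (1 − 0.18604) × (1 − 0.26481).
= 0.84888 × 0.86181 × 0.85445 × 0.81911 × 0.81396 × 0.73519 = 0.306400.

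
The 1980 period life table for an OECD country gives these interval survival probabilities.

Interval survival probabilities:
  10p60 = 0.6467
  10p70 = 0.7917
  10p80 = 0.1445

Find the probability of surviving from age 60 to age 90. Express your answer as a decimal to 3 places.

30p60 = 0.6467 × 0.7917 × 0.1445.
= 0.073983.

0.074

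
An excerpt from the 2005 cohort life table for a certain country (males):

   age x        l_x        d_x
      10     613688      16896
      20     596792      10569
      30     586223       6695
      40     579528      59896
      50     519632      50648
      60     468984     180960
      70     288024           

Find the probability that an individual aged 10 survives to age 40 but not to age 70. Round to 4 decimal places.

0.4750

We want 30|30q10 = (l_40 − l_70)/l_10.
This is the probability of reaching 40 but not 70, conditional on being alive at 10: (l_40 − l_70) / l_10.
= (579528 − 288024) / 613688 = 291504 / 613688 = 0.475004.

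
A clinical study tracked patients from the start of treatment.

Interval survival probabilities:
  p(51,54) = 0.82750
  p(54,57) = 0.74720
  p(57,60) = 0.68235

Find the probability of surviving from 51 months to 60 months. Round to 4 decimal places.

0.4219

The overall survival probability is 0.82750 × 0.74720 × 0.68235.
= 0.421902.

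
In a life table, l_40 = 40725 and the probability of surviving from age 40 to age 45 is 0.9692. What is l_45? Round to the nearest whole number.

l_45 = l_40 × p = 40725 × 0.9692 = 39471.

39471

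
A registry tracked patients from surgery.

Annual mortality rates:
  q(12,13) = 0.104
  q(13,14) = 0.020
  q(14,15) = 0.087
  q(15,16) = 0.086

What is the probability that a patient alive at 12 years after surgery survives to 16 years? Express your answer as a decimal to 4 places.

Survival from 12 to 16 is the product of surviving each interval: (1 − 0.104) × (1 − 0.020) × (1 − 0.087) × (1 − 0.086).
= 0.896 × 0.980 × 0.913 × 0.914 = 0.732742.

0.7327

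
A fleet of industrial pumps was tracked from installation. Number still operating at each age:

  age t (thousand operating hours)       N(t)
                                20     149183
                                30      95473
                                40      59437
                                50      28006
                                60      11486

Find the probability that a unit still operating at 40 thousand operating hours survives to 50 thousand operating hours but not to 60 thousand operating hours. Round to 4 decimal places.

This is the probability of reaching 50 but not 60, conditional on being operational at 40: (N(50) − N(60)) / N(40).
= (28006 − 11486) / 59437 = 16520 / 59437 = 0.277941.

0.2779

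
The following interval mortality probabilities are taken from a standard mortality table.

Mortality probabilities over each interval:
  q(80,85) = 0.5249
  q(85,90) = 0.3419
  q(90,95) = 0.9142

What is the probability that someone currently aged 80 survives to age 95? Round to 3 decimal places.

P(survive 80→95) = (1 − 0.5249) × (1 − 0.3419) × (1 − 0.9142).
= 0.4751 × 0.6581 × 0.0858 = 0.026827.

0.027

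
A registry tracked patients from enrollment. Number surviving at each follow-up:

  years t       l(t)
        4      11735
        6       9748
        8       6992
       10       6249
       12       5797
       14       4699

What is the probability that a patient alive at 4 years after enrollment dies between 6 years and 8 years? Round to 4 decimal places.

0.2349

This is the probability of reaching 6 but not 8, conditional on being alive at 4: (l(6) − l(8)) / l(4).
= (9748 − 6992) / 11735 = 2756 / 11735 = 0.234853.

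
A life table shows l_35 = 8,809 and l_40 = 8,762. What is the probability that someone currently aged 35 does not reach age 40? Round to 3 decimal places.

0.005

P(die before 40 | alive at 35) = 1 − l_40/l_35 = 1 − 8,762/8,809 = (47)/8,809 = 0.005335.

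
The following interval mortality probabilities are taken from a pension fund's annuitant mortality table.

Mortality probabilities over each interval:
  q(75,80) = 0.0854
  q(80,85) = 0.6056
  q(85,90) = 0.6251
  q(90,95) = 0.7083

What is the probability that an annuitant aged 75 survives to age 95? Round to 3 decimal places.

0.039

P(survive 75→95) = (1 − 0.0854) × (1 − 0.6056) × (1 − 0.6251) × (1 − 0.7083).
= 0.9146 × 0.3944 × 0.3749 × 0.2917 = 0.039448.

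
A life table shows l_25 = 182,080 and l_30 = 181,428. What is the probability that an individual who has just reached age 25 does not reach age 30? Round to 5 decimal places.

0.00358

P(die before 30 | alive at 25) = 1 − l_30/l_25 = 1 − 181,428/182,080 = (652)/182,080 = 0.003581.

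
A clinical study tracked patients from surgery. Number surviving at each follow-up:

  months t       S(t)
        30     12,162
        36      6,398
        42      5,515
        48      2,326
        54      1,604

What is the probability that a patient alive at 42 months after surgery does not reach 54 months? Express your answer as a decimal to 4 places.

0.7092

P(die before 54 | alive at 42) = 1 − S(54)/S(42) = 1 − 1,604/5,515 = (3,911)/5,515 = 0.709157.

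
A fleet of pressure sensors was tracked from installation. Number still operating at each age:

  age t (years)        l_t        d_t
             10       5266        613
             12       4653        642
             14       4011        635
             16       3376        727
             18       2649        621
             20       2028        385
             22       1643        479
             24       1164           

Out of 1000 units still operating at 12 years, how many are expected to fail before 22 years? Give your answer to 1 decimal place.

646.9

The relevant probability is 1 − 1643/4653 = 0.646894.
Expected number = 1000 × 0.646894 = 646.9.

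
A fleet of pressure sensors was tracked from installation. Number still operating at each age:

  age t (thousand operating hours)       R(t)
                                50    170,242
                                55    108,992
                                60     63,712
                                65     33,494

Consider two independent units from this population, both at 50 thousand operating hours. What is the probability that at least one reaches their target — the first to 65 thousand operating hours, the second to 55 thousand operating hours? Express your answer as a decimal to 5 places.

p₁ = R(65)/R(50) = 33,494/170,242 = 0.196743; p₂ = R(55)/R(50) = 108,992/170,242 = 0.640218.
P(at least one) = 1 − (1−p₁)(1−p₂) = 1 − 0.803257 × 0.359782 = 0.711003.

0.71100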